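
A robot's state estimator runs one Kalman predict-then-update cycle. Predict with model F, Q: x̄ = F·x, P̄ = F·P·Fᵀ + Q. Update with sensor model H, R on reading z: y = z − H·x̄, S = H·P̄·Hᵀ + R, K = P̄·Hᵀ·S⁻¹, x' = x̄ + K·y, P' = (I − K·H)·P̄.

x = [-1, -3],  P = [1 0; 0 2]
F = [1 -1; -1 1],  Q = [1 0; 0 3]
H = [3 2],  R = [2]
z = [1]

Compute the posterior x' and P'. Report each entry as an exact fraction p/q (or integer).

x' = [23/13, -55/26]
P' = [34/13 -48/13; -48/13 147/26]

x̄ = F·x = [2, -2]
P̄ = F·P·Fᵀ + Q = [4 -3; -3 6]
y = z − H·x̄ = [-1]
S = H·P̄·Hᵀ + R = [26]
K = P̄·Hᵀ·S⁻¹ = [3/13; 3/26]
x' = x̄ + K·y = [23/13, -55/26]
P' = (I − K·H)·P̄ = [34/13 -48/13; -48/13 147/26]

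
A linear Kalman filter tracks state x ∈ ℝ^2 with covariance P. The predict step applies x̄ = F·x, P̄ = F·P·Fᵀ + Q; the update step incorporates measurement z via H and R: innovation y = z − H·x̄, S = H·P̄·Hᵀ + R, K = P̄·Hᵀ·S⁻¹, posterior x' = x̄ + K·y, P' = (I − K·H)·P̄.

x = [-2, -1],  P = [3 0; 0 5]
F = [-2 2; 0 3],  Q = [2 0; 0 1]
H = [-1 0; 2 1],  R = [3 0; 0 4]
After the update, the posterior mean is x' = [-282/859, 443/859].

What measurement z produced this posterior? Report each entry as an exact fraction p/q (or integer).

x̄ = F·x = [2, -3]
P̄ = F·P·Fᵀ + Q = [34 30; 30 46]
S = H·P̄·Hᵀ + R = [37 -98; -98 306]
K = P̄·Hᵀ·S⁻¹ = [-400/859 147/859; 604/859 491/859]
x' − x̄ = [-2000/859, 3020/859] = K·y
y = (KᵀK)⁻¹·Kᵀ·(x' − x̄) = [5, 0]
z = y + H·x̄ = [5, 0] + [-2, 1] = [3, 1]

z = [3, 1]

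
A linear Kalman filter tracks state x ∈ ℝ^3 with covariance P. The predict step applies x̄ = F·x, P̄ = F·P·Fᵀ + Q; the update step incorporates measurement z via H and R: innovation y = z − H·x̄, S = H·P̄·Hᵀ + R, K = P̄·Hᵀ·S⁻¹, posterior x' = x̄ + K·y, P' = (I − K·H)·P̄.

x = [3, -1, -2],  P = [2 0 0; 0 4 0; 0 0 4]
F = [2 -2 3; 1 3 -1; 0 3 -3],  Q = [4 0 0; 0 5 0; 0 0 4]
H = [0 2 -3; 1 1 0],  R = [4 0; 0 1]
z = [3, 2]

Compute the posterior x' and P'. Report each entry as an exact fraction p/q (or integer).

x' = [406/93, -1886/837, -679/279]
P' = [1664/93 -1646/93 -380/31; -1646/93 15464/837 3562/279; -380/31 3562/279 860/93]

x̄ = F·x = [2, 2, 3]
P̄ = F·P·Fᵀ + Q = [64 -32 -60; -32 47 48; -60 48 76]
y = z − H·x̄ = [8, -2]
S = H·P̄·Hᵀ + R = [300 66; 66 48]
K = P̄·Hᵀ·S⁻¹ = [32/93 6/31; -565/1674 650/837; -154/279 142/279]
x' = x̄ + K·y = [406/93, -1886/837, -679/279]
P' = (I − K·H)·P̄ = [1664/93 -1646/93 -380/31; -1646/93 15464/837 3562/279; -380/31 3562/279 860/93]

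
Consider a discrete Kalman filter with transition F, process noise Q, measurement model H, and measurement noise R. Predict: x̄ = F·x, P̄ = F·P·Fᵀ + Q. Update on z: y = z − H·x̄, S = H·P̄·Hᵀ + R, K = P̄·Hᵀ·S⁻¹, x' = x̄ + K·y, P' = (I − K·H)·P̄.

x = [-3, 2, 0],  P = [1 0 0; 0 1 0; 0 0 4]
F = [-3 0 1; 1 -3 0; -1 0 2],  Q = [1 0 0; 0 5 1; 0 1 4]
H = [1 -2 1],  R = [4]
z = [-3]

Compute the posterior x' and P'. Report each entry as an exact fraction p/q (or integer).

x' = [174/133, -108/133, -657/133]
P' = [901/133 624/133 471/133; 624/133 906/133 1056/133; 471/133 1056/133 1769/133]

x̄ = F·x = [9, -9, 3]
P̄ = F·P·Fᵀ + Q = [14 -3 11; -3 15 0; 11 0 21]
y = z − H·x̄ = [-33]
S = H·P̄·Hᵀ + R = [133]
K = P̄·Hᵀ·S⁻¹ = [31/133; -33/133; 32/133]
x' = x̄ + K·y = [174/133, -108/133, -657/133]
P' = (I − K·H)·P̄ = [901/133 624/133 471/133; 624/133 906/133 1056/133; 471/133 1056/133 1769/133]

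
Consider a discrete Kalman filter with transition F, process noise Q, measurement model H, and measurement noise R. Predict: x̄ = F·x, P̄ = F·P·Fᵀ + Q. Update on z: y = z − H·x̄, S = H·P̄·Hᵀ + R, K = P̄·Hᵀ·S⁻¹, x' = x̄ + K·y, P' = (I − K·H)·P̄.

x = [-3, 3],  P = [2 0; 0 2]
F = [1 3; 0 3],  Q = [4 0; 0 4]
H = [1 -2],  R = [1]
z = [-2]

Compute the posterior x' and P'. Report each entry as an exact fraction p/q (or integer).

x̄ = F·x = [6, 9]
P̄ = F·P·Fᵀ + Q = [24 18; 18 22]
y = z − H·x̄ = [10]
S = H·P̄·Hᵀ + R = [41]
K = P̄·Hᵀ·S⁻¹ = [-12/41; -26/41]
x' = x̄ + K·y = [126/41, 109/41]
P' = (I − K·H)·P̄ = [840/41 426/41; 426/41 226/41]

x' = [126/41, 109/41]
P' = [840/41 426/41; 426/41 226/41]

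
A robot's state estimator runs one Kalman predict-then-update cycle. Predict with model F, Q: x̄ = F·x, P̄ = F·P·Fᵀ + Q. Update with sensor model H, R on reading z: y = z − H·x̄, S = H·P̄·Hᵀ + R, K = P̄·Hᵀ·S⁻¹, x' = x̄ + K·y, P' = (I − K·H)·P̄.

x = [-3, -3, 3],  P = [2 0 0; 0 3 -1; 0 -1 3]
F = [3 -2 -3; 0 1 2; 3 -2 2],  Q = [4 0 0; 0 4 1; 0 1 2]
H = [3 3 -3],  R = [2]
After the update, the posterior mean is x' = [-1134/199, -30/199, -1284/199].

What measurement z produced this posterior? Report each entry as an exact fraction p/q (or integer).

z = [2]

x̄ = F·x = [-12, 3, 3]
P̄ = F·P·Fᵀ + Q = [49 -17 10; -17 15 9; 10 9 52]
S = H·P̄·Hᵀ + R = [398]
K = P̄·Hᵀ·S⁻¹ = [33/199; -33/398; -99/398]
x' − x̄ = [1254/199, -627/199, -1881/199] = K·y
y = (KᵀK)⁻¹·Kᵀ·(x' − x̄) = [38]
z = y + H·x̄ = [38] + [-36] = [2]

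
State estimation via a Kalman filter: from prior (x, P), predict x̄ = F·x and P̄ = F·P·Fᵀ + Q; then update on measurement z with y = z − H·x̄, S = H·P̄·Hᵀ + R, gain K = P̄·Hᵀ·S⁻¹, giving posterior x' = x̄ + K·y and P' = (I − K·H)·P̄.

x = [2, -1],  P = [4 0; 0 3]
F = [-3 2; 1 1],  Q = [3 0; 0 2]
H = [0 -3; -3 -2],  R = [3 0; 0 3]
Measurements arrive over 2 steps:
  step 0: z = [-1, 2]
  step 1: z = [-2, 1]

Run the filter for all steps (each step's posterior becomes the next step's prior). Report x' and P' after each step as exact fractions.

step 0: x̄ = F·x = [-8, 1]
step 0: P̄ = F·P·Fᵀ + Q = [51 -6; -6 9]
step 0: y = z − H·x̄ = [2, -20]
step 0: S = H·P̄·Hᵀ + R = [84 0; 0 426]
step 0: K = P̄·Hᵀ·S⁻¹ = [3/14 -47/142; -9/28 0]
step 0: x' = x̄ + K·y = [-473/497, 5/14]
step 0: P' = (I − K·H)·P̄ = [471/994 -3/14; -3/14 9/28]
step 1: x̄ = F·x = [1774/497, -591/994]
step 1: P̄ = F·P·Fᵀ + Q = [11055/994 -561/994; -561/994 4705/1988]
step 1: y = z − H·x̄ = [-3761/994, 5228/497]
step 1: S = H·P̄·Hᵀ + R = [48309/1988 4533/497; 4533/497 105155/994]
step 1: K = P̄·Hᵀ·S⁻¹ = [627066/3296813 -1058673/3296813; -958731/3296813 -12088/3296813]
step 1: x' = x̄ + K·y = [-1741235/3296813, 1540220/3296813]
step 1: P' = (I − K·H)·P̄ = [1476717/3296813 -627066/3296813; -627066/3296813 958731/3296813]

step 0: x' = [-473/497, 5/14], P' = [471/994 -3/14; -3/14 9/28]
step 1: x' = [-1741235/3296813, 1540220/3296813], P' = [1476717/3296813 -627066/3296813; -627066/3296813 958731/3296813]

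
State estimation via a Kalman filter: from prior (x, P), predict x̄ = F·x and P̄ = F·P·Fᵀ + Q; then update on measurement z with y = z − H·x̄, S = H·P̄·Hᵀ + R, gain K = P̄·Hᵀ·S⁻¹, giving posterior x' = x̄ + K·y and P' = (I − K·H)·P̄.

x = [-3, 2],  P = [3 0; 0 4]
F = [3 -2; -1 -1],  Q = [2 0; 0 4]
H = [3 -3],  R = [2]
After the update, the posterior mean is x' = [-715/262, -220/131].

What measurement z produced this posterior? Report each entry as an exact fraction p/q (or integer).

x̄ = F·x = [-13, 1]
P̄ = F·P·Fᵀ + Q = [45 -1; -1 11]
S = H·P̄·Hᵀ + R = [524]
K = P̄·Hᵀ·S⁻¹ = [69/262; -9/131]
x' − x̄ = [2691/262, -351/131] = K·y
y = (KᵀK)⁻¹·Kᵀ·(x' − x̄) = [39]
z = y + H·x̄ = [39] + [-42] = [-3]

z = [-3]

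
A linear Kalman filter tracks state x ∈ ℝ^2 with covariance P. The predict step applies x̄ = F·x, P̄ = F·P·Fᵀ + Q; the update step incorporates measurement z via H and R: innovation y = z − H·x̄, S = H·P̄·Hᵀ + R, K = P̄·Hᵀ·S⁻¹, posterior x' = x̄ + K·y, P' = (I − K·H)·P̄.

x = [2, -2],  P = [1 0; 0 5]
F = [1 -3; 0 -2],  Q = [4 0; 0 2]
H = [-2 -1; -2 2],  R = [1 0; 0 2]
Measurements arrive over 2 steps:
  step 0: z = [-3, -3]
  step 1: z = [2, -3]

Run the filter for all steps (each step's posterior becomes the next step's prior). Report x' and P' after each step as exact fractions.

step 0: x̄ = F·x = [8, 4]
step 0: P̄ = F·P·Fᵀ + Q = [50 30; 30 22]
step 0: y = z − H·x̄ = [17, 5]
step 0: S = H·P̄·Hᵀ + R = [343 96; 96 50]
step 0: K = P̄·Hᵀ·S⁻¹ = [-1330/3967 -620/3967; -1282/3967 1192/3967]
step 0: x' = x̄ + K·y = [6026/3967, 34/3967]
step 0: P' = (I − K·H)·P̄ = [650/3967 30/3967; 30/3967 1222/3967]
step 1: x̄ = F·x = [5924/3967, -68/3967]
step 1: P̄ = F·P·Fᵀ + Q = [27336/3967 7272/3967; 7272/3967 12822/3967]
step 1: y = z − H·x̄ = [19714/3967, 83/3967]
step 1: S = H·P̄·Hᵀ + R = [155221/3967 69156/3967; 69156/3967 110390/3967]
step 1: K = P̄·Hᵀ·S⁻¹ = [-512088/1556881 -245136/1556881; -477510/1556881 455694/1556881]
step 1: x' = x̄ + K·y = [-225028/1556881, -2390138/1556881]
step 1: P' = (I − K·H)·P̄ = [252408/1556881 7272/1556881; 7272/1556881 462966/1556881]

step 0: x' = [6026/3967, 34/3967], P' = [650/3967 30/3967; 30/3967 1222/3967]
step 1: x' = [-225028/1556881, -2390138/1556881], P' = [252408/1556881 7272/1556881; 7272/1556881 462966/1556881]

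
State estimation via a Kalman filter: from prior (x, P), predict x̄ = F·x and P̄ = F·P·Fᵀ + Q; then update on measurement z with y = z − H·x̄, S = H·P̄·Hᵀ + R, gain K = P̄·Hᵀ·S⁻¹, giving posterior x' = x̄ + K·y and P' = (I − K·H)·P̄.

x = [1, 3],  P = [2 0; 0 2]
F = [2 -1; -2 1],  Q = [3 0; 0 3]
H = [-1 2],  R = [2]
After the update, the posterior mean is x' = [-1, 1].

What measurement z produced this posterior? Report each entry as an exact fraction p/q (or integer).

z = [3]

x̄ = F·x = [-1, 1]
P̄ = F·P·Fᵀ + Q = [13 -10; -10 13]
S = H·P̄·Hᵀ + R = [107]
K = P̄·Hᵀ·S⁻¹ = [-33/107; 36/107]
x' − x̄ = [0, 0] = K·y
y = (KᵀK)⁻¹·Kᵀ·(x' − x̄) = [0]
z = y + H·x̄ = [0] + [3] = [3]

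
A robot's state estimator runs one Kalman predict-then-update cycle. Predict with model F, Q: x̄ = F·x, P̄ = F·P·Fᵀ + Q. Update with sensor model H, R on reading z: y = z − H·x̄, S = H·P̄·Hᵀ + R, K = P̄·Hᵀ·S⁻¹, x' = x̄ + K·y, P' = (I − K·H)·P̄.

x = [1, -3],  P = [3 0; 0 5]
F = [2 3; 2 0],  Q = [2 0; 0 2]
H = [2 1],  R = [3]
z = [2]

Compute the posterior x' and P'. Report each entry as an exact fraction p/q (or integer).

x̄ = F·x = [-7, 2]
P̄ = F·P·Fᵀ + Q = [59 12; 12 14]
y = z − H·x̄ = [14]
S = H·P̄·Hᵀ + R = [301]
K = P̄·Hᵀ·S⁻¹ = [130/301; 38/301]
x' = x̄ + K·y = [-41/43, 162/43]
P' = (I − K·H)·P̄ = [859/301 -1328/301; -1328/301 2770/301]

x' = [-41/43, 162/43]
P' = [859/301 -1328/301; -1328/301 2770/301]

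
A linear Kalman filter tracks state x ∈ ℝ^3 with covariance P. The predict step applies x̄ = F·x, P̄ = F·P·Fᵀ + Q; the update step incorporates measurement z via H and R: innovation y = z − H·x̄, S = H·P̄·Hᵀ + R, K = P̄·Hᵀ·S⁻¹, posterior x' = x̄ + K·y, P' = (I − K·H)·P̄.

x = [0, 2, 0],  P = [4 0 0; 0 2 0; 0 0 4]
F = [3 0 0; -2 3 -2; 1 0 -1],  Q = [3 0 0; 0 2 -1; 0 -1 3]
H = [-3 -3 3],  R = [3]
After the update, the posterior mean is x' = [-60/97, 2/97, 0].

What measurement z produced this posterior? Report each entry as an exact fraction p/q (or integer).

z = [2]

x̄ = F·x = [0, 6, 0]
P̄ = F·P·Fᵀ + Q = [39 -24 12; -24 52 -1; 12 -1 11]
S = H·P̄·Hᵀ + R = [291]
K = P̄·Hᵀ·S⁻¹ = [-3/97; -29/97; 0]
x' − x̄ = [-60/97, -580/97, 0] = K·y
y = (KᵀK)⁻¹·Kᵀ·(x' − x̄) = [20]
z = y + H·x̄ = [20] + [-18] = [2]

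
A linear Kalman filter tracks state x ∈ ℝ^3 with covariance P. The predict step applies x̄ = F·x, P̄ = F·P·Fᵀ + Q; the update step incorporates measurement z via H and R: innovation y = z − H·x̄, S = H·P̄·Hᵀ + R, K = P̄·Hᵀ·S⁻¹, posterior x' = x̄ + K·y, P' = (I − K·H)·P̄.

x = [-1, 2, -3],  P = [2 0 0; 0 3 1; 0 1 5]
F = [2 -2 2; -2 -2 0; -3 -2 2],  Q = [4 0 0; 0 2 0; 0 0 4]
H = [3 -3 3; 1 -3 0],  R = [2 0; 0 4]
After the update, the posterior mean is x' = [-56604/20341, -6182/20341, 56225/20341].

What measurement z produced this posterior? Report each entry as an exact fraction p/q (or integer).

z = [1, -2]

x̄ = F·x = [-12, -2, -7]
P̄ = F·P·Fᵀ + Q = [36 0 12; 0 22 20; 12 20 46]
S = H·P̄·Hᵀ + R = [794 162; 162 238]
K = P̄·Hᵀ·S⁻¹ = [3555/20341 657/20341; 1158/20341 -6429/20341; 8727/40682 -14145/40682]
x' − x̄ = [187488/20341, 34500/20341, 198612/20341] = K·y
y = (KᵀK)⁻¹·Kᵀ·(x' − x̄) = [52, 4]
z = y + H·x̄ = [52, 4] + [-51, -6] = [1, -2]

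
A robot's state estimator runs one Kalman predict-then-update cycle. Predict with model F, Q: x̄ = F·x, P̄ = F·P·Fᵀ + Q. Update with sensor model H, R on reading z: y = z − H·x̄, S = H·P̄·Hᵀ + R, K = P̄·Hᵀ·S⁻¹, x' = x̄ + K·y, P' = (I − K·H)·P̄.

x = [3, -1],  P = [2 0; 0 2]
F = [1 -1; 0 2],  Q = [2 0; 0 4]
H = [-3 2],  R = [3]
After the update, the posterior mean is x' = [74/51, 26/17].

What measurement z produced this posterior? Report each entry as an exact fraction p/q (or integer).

z = [-1]

x̄ = F·x = [4, -2]
P̄ = F·P·Fᵀ + Q = [6 -4; -4 12]
S = H·P̄·Hᵀ + R = [153]
K = P̄·Hᵀ·S⁻¹ = [-26/153; 4/17]
x' − x̄ = [-130/51, 60/17] = K·y
y = (KᵀK)⁻¹·Kᵀ·(x' − x̄) = [15]
z = y + H·x̄ = [15] + [-16] = [-1]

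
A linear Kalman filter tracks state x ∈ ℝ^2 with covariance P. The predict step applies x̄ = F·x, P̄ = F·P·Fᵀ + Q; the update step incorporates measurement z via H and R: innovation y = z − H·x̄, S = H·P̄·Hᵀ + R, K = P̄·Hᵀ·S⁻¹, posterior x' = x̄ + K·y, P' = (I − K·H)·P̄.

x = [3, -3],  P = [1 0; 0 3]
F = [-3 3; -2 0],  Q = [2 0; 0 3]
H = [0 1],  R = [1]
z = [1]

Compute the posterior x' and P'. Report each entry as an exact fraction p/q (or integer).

x̄ = F·x = [-18, -6]
P̄ = F·P·Fᵀ + Q = [38 6; 6 7]
y = z − H·x̄ = [7]
S = H·P̄·Hᵀ + R = [8]
K = P̄·Hᵀ·S⁻¹ = [3/4; 7/8]
x' = x̄ + K·y = [-51/4, 1/8]
P' = (I − K·H)·P̄ = [67/2 3/4; 3/4 7/8]

x' = [-51/4, 1/8]
P' = [67/2 3/4; 3/4 7/8]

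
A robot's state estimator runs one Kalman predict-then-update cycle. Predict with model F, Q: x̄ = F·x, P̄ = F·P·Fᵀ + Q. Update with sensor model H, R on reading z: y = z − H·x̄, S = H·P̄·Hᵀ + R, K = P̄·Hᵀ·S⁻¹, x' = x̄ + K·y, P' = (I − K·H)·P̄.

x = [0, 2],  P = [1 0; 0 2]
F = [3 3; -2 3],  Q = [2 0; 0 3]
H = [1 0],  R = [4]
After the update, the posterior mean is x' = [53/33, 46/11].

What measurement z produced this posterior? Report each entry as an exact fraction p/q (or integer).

z = [1]

x̄ = F·x = [6, 6]
P̄ = F·P·Fᵀ + Q = [29 12; 12 25]
S = H·P̄·Hᵀ + R = [33]
K = P̄·Hᵀ·S⁻¹ = [29/33; 4/11]
x' − x̄ = [-145/33, -20/11] = K·y
y = (KᵀK)⁻¹·Kᵀ·(x' − x̄) = [-5]
z = y + H·x̄ = [-5] + [6] = [1]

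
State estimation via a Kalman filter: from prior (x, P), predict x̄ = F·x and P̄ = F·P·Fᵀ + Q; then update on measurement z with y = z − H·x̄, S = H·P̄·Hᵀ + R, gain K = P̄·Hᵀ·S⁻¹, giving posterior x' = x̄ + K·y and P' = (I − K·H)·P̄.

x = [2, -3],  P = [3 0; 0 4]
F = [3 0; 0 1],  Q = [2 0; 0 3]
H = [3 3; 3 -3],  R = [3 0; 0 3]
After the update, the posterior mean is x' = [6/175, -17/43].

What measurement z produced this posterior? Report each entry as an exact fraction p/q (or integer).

z = [-1, 1]

x̄ = F·x = [6, -3]
P̄ = F·P·Fᵀ + Q = [29 0; 0 7]
S = H·P̄·Hᵀ + R = [327 198; 198 327]
K = P̄·Hᵀ·S⁻¹ = [29/175 29/175; 7/43 -7/43]
x' − x̄ = [-1044/175, 112/43] = K·y
y = (KᵀK)⁻¹·Kᵀ·(x' − x̄) = [-10, -26]
z = y + H·x̄ = [-10, -26] + [9, 27] = [-1, 1]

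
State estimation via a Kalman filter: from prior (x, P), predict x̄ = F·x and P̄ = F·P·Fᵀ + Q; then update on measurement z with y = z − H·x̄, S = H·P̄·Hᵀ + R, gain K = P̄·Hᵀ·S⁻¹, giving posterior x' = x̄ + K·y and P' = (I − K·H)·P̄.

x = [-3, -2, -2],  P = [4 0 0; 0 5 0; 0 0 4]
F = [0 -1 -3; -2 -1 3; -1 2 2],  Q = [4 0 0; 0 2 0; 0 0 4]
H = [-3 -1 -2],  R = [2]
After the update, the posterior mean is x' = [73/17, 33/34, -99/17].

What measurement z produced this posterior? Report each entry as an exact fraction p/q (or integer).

x̄ = F·x = [8, 2, -5]
P̄ = F·P·Fᵀ + Q = [45 -31 -34; -31 59 22; -34 22 44]
S = H·P̄·Hᵀ + R = [136]
K = P̄·Hᵀ·S⁻¹ = [-9/34; -5/68; -1/17]
x' − x̄ = [-63/17, -35/34, -14/17] = K·y
y = (KᵀK)⁻¹·Kᵀ·(x' − x̄) = [14]
z = y + H·x̄ = [14] + [-16] = [-2]

z = [-2]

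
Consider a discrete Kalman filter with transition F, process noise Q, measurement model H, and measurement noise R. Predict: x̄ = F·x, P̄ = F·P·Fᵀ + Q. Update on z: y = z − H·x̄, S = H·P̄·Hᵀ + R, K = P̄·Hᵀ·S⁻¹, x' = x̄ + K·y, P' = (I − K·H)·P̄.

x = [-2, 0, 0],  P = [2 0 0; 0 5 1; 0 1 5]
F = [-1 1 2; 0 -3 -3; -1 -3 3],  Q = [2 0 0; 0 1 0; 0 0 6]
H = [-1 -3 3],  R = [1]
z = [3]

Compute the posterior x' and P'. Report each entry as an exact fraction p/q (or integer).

x̄ = F·x = [2, 0, 2]
P̄ = F·P·Fᵀ + Q = [33 -54 14; -54 109 0; 14 0 80]
y = z − H·x̄ = [-1]
S = H·P̄·Hᵀ + R = [1327]
K = P̄·Hᵀ·S⁻¹ = [171/1327; -273/1327; 226/1327]
x' = x̄ + K·y = [2483/1327, 273/1327, 2428/1327]
P' = (I − K·H)·P̄ = [14550/1327 -24975/1327 -20068/1327; -24975/1327 70114/1327 61698/1327; -20068/1327 61698/1327 55084/1327]

x' = [2483/1327, 273/1327, 2428/1327]
P' = [14550/1327 -24975/1327 -20068/1327; -24975/1327 70114/1327 61698/1327; -20068/1327 61698/1327 55084/1327]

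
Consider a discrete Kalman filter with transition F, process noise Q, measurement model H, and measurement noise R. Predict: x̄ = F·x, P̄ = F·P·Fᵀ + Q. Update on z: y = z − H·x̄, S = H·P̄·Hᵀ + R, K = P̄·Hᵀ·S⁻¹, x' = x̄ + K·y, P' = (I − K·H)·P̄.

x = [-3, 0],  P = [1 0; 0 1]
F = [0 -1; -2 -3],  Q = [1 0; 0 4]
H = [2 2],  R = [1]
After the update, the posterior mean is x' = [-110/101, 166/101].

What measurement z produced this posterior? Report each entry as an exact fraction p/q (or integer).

x̄ = F·x = [0, 6]
P̄ = F·P·Fᵀ + Q = [2 3; 3 17]
S = H·P̄·Hᵀ + R = [101]
K = P̄·Hᵀ·S⁻¹ = [10/101; 40/101]
x' − x̄ = [-110/101, -440/101] = K·y
y = (KᵀK)⁻¹·Kᵀ·(x' − x̄) = [-11]
z = y + H·x̄ = [-11] + [12] = [1]

z = [1]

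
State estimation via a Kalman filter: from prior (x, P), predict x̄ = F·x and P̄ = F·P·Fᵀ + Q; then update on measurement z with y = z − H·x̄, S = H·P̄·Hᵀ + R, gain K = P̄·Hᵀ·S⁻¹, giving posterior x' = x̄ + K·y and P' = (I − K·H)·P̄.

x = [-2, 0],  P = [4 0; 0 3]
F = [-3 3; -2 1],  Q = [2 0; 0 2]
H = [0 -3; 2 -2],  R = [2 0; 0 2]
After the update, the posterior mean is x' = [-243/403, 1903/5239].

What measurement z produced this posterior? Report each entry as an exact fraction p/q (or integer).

z = [-1, -2]

x̄ = F·x = [6, 4]
P̄ = F·P·Fᵀ + Q = [65 33; 33 21]
S = H·P̄·Hᵀ + R = [191 -72; -72 82]
K = P̄·Hᵀ·S⁻¹ = [-135/403 196/403; -1719/5239 24/5239]
x' − x̄ = [-2661/403, -19053/5239] = K·y
y = (KᵀK)⁻¹·Kᵀ·(x' − x̄) = [11, -6]
z = y + H·x̄ = [11, -6] + [-12, 4] = [-1, -2]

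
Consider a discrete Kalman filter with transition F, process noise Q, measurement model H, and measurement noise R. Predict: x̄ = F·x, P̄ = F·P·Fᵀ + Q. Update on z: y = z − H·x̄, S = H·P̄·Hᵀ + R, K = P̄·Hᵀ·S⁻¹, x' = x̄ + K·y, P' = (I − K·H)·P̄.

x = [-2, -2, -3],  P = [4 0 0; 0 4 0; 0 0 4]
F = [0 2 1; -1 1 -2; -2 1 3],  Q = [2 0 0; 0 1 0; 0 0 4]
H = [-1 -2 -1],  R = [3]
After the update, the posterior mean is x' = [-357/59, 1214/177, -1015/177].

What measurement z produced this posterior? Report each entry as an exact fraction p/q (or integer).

x̄ = F·x = [-7, 6, -7]
P̄ = F·P·Fᵀ + Q = [22 0 20; 0 25 -12; 20 -12 60]
S = H·P̄·Hᵀ + R = [177]
K = P̄·Hᵀ·S⁻¹ = [-14/59; -38/177; -56/177]
x' − x̄ = [56/59, 152/177, 224/177] = K·y
y = (KᵀK)⁻¹·Kᵀ·(x' − x̄) = [-4]
z = y + H·x̄ = [-4] + [2] = [-2]

z = [-2]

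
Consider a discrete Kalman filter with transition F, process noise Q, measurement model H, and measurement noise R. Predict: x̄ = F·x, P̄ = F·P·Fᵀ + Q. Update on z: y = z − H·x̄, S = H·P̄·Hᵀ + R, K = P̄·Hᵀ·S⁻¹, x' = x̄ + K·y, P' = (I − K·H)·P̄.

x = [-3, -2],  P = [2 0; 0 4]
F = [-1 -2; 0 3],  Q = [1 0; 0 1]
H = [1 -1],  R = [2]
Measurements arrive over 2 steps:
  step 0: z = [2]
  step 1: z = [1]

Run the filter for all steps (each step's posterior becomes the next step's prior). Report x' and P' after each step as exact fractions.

step 0: x̄ = F·x = [7, -6]
step 0: P̄ = F·P·Fᵀ + Q = [19 -24; -24 37]
step 0: y = z − H·x̄ = [-11]
step 0: S = H·P̄·Hᵀ + R = [106]
step 0: K = P̄·Hᵀ·S⁻¹ = [43/106; -61/106]
step 0: x' = x̄ + K·y = [269/106, 35/106]
step 0: P' = (I − K·H)·P̄ = [165/106 79/106; 79/106 201/106]
step 1: x̄ = F·x = [-339/106, 105/106]
step 1: P̄ = F·P·Fᵀ + Q = [1391/106 -1443/106; -1443/106 1915/106]
step 1: y = z − H·x̄ = [275/53]
step 1: S = H·P̄·Hᵀ + R = [3202/53]
step 1: K = P̄·Hᵀ·S⁻¹ = [1417/3202; -1679/3202]
step 1: x' = x̄ + K·y = [-1444/1601, -2770/1601]
step 1: P' = (I − K·H)·P̄ = [2067/1601 650/1601; 650/1601 2329/1601]

step 0: x' = [269/106, 35/106], P' = [165/106 79/106; 79/106 201/106]
step 1: x' = [-1444/1601, -2770/1601], P' = [2067/1601 650/1601; 650/1601 2329/1601]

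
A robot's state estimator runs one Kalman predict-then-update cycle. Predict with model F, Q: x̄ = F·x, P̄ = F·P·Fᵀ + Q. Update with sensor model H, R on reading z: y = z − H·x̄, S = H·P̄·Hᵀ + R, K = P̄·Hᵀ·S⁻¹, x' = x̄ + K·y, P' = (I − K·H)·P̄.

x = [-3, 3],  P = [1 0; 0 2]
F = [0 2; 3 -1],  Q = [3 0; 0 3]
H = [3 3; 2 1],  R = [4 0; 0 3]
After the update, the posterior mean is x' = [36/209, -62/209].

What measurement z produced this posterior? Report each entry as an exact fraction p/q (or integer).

x̄ = F·x = [6, -12]
P̄ = F·P·Fᵀ + Q = [11 -4; -4 14]
S = H·P̄·Hᵀ + R = [157 72; 72 45]
K = P̄·Hᵀ·S⁻¹ = [-39/209 146/209; 102/209 -406/627]
x' − x̄ = [-1218/209, 2446/209] = K·y
y = (KᵀK)⁻¹·Kᵀ·(x' − x̄) = [20, -3]
z = y + H·x̄ = [20, -3] + [-18, 0] = [2, -3]

z = [2, -3]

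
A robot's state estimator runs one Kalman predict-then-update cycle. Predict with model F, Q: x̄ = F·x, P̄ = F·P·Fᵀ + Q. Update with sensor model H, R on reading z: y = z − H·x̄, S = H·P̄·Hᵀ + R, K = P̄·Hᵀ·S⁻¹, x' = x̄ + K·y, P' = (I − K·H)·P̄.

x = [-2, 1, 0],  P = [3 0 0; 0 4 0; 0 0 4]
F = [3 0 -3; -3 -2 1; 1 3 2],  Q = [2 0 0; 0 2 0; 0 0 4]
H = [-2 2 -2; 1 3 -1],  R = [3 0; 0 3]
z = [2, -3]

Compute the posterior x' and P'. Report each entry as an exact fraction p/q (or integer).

x' = [-68438/25279, 17112/25279, 59491/25279]
P' = [488867/151674 -327935/151674 -714973/151674; -327935/151674 305027/151674 585997/151674; -714973/151674 585997/151674 1264775/151674]

x̄ = F·x = [-6, 4, 1]
P̄ = F·P·Fᵀ + Q = [65 -39 -15; -39 49 -25; -15 -25 59]
y = z − H·x̄ = [-16, -8]
S = H·P̄·Hᵀ + R = [1087 638; 638 514]
K = P̄·Hᵀ·S⁻¹ = [-33943/75837 73345/151674; 15655/75837 383/151674; 12065/75837 -73919/151674]
x' = x̄ + K·y = [-68438/25279, 17112/25279, 59491/25279]
P' = (I − K·H)·P̄ = [488867/151674 -327935/151674 -714973/151674; -327935/151674 305027/151674 585997/151674; -714973/151674 585997/151674 1264775/151674]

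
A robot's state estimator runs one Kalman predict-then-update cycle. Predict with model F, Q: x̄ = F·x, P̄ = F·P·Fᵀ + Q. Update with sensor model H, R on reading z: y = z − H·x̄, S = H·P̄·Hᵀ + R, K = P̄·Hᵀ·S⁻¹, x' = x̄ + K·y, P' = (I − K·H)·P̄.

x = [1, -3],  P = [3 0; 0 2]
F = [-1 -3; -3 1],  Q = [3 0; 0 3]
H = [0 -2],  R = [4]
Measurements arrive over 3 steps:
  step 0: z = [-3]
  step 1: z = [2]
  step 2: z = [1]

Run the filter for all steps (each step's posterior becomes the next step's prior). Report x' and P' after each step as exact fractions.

step 0: x' = [191/22, 14/11], P' = [261/11 1/11; 1/11 32/33]
step 1: x' = [-35782/7193, -15955/14386], P' = [101835/7193 2277/7193; 2277/7193 7160/7193]
step 2: x' = [1386839/375514, -146571/375514], P' = [13600803/938785 302241/938785; 302241/938785 931592/938785]

step 0: x̄ = F·x = [8, -6]
step 0: P̄ = F·P·Fᵀ + Q = [24 3; 3 32]
step 0: y = z − H·x̄ = [-15]
step 0: S = H·P̄·Hᵀ + R = [132]
step 0: K = P̄·Hᵀ·S⁻¹ = [-1/22; -16/33]
step 0: x' = x̄ + K·y = [191/22, 14/11]
step 0: P' = (I − K·H)·P̄ = [261/11 1/11; 1/11 32/33]
step 1: x̄ = F·x = [-25/2, -545/22]
step 1: P̄ = F·P·Fᵀ + Q = [36 69; 69 7160/33]
step 1: y = z − H·x̄ = [-523/11]
step 1: S = H·P̄·Hᵀ + R = [28772/33]
step 1: K = P̄·Hᵀ·S⁻¹ = [-2277/14386; -3580/7193]
step 1: x' = x̄ + K·y = [-35782/7193, -15955/14386]
step 1: P' = (I − K·H)·P̄ = [101835/7193 2277/7193; 2277/7193 7160/7193]
step 2: x̄ = F·x = [119429/14386, 198737/14386]
step 2: P̄ = F·P·Fᵀ + Q = [201516/7193 302241/7193; 302241/7193 931592/7193]
step 2: y = z − H·x̄ = [205930/7193]
step 2: S = H·P̄·Hᵀ + R = [3755140/7193]
step 2: K = P̄·Hᵀ·S⁻¹ = [-302241/1877570; -465796/938785]
step 2: x' = x̄ + K·y = [1386839/375514, -146571/375514]
step 2: P' = (I − K·H)·P̄ = [13600803/938785 302241/938785; 302241/938785 931592/938785]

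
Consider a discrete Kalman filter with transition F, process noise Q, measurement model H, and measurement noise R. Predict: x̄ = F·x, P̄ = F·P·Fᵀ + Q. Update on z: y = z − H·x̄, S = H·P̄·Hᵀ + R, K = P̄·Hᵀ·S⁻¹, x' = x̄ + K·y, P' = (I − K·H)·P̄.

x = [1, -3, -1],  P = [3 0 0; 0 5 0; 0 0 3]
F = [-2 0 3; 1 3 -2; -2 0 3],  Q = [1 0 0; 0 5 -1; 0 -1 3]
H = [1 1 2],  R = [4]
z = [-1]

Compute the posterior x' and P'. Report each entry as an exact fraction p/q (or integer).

x' = [91/57, -126/19, 107/57]
P' = [2564/285 -1998/95 1903/285; -1998/95 6148/95 -2081/95; 1903/285 -2081/95 2366/285]

x̄ = F·x = [-5, -6, -5]
P̄ = F·P·Fᵀ + Q = [40 -24 39; -24 65 -25; 39 -25 42]
y = z − H·x̄ = [20]
S = H·P̄·Hᵀ + R = [285]
K = P̄·Hᵀ·S⁻¹ = [94/285; -3/95; 98/285]
x' = x̄ + K·y = [91/57, -126/19, 107/57]
P' = (I − K·H)·P̄ = [2564/285 -1998/95 1903/285; -1998/95 6148/95 -2081/95; 1903/285 -2081/95 2366/285]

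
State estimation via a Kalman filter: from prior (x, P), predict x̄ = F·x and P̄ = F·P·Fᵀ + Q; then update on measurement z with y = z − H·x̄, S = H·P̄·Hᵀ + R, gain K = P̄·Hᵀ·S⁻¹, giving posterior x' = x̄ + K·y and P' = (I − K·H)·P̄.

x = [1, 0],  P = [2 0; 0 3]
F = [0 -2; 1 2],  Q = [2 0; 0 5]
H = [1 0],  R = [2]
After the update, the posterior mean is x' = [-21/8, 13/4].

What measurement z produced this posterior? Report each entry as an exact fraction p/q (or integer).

x̄ = F·x = [0, 1]
P̄ = F·P·Fᵀ + Q = [14 -12; -12 19]
S = H·P̄·Hᵀ + R = [16]
K = P̄·Hᵀ·S⁻¹ = [7/8; -3/4]
x' − x̄ = [-21/8, 9/4] = K·y
y = (KᵀK)⁻¹·Kᵀ·(x' − x̄) = [-3]
z = y + H·x̄ = [-3] + [0] = [-3]

z = [-3]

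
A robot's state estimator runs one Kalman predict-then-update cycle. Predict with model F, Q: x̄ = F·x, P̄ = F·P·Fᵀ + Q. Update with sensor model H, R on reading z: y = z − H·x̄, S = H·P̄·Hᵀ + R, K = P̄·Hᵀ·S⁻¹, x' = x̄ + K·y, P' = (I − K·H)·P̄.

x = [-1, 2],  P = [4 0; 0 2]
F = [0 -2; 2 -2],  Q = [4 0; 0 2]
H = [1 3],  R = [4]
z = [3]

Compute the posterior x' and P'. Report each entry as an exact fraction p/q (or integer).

x' = [-146/149, 181/149]
P' = [1140/149 -356/149; -356/149 176/149]

x̄ = F·x = [-4, -6]
P̄ = F·P·Fᵀ + Q = [12 8; 8 26]
y = z − H·x̄ = [25]
S = H·P̄·Hᵀ + R = [298]
K = P̄·Hᵀ·S⁻¹ = [18/149; 43/149]
x' = x̄ + K·y = [-146/149, 181/149]
P' = (I − K·H)·P̄ = [1140/149 -356/149; -356/149 176/149]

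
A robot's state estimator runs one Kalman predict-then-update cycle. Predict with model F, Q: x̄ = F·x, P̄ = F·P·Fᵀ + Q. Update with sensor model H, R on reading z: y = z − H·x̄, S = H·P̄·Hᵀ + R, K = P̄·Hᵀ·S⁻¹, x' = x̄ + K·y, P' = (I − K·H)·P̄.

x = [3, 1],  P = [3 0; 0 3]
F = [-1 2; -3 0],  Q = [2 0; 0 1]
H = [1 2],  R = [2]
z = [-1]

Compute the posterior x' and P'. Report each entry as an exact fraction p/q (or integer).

x̄ = F·x = [-1, -9]
P̄ = F·P·Fᵀ + Q = [17 9; 9 28]
y = z − H·x̄ = [18]
S = H·P̄·Hᵀ + R = [167]
K = P̄·Hᵀ·S⁻¹ = [35/167; 65/167]
x' = x̄ + K·y = [463/167, -333/167]
P' = (I − K·H)·P̄ = [1614/167 -772/167; -772/167 451/167]

x' = [463/167, -333/167]
P' = [1614/167 -772/167; -772/167 451/167]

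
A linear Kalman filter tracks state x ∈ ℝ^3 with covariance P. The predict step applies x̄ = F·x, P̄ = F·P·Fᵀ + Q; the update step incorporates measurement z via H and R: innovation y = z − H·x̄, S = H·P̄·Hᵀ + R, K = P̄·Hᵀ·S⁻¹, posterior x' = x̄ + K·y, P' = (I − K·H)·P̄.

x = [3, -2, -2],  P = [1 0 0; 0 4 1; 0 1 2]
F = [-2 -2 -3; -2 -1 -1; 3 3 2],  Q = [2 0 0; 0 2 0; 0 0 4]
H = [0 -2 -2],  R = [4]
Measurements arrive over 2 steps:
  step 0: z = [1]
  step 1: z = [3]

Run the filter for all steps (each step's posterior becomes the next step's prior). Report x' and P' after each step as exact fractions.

step 0: x̄ = F·x = [4, -2, -1]
step 0: P̄ = F·P·Fᵀ + Q = [52 23 -55; 23 14 -27; -55 -27 69]
step 0: y = z − H·x̄ = [-5]
step 0: S = H·P̄·Hᵀ + R = [120]
step 0: K = P̄·Hᵀ·S⁻¹ = [8/15; 13/60; -7/10]
step 0: x' = x̄ + K·y = [4/3, -37/12, 5/2]
step 0: P' = (I − K·H)·P̄ = [268/15 137/15 -51/5; 137/15 251/30 -44/5; -51/5 -44/5 51/5]
step 1: x̄ = F·x = [-4, -25/12, -1/4]
step 1: P̄ = F·P·Fᵀ + Q = [219/5 48 -406/5; 48 421/6 -239/2; -406/5 -239/2 2173/10]
step 1: y = z − H·x̄ = [-5/3]
step 1: S = H·P̄·Hᵀ + R = [2968/15]
step 1: K = P̄·Hᵀ·S⁻¹ = [249/742; 185/371; -1467/1484]
step 1: x' = x̄ + K·y = [-3383/742, -4325/1484, 1037/742]
step 1: P' = (I − K·H)·P̄ = [7983/371 5524/371 -5773/371; 5524/371 15557/742 -16297/742; -5773/371 -16297/742 8882/371]

step 0: x' = [4/3, -37/12, 5/2], P' = [268/15 137/15 -51/5; 137/15 251/30 -44/5; -51/5 -44/5 51/5]
step 1: x' = [-3383/742, -4325/1484, 1037/742], P' = [7983/371 5524/371 -5773/371; 5524/371 15557/742 -16297/742; -5773/371 -16297/742 8882/371]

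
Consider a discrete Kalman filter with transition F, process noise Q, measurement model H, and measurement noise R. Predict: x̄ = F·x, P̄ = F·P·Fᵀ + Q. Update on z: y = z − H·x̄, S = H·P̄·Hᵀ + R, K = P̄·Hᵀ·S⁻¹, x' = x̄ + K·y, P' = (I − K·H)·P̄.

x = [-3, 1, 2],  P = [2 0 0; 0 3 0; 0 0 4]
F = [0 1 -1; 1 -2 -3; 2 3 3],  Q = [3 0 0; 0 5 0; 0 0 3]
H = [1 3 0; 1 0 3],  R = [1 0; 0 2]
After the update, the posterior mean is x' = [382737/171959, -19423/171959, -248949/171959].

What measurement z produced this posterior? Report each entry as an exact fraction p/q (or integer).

x̄ = F·x = [-1, -11, 3]
P̄ = F·P·Fᵀ + Q = [10 6 -3; 6 55 -50; -3 -50 74]
S = H·P̄·Hᵀ + R = [542 -431; -431 660]
K = P̄·Hᵀ·S⁻¹ = [18911/171959 12610/171959; 50796/171959 -4347/171959; -6591/171959 52755/171959]
x' − x̄ = [554696/171959, 1872126/171959, -764826/171959] = K·y
y = (KᵀK)⁻¹·Kᵀ·(x' − x̄) = [36, -10]
z = y + H·x̄ = [36, -10] + [-34, 8] = [2, -2]

z = [2, -2]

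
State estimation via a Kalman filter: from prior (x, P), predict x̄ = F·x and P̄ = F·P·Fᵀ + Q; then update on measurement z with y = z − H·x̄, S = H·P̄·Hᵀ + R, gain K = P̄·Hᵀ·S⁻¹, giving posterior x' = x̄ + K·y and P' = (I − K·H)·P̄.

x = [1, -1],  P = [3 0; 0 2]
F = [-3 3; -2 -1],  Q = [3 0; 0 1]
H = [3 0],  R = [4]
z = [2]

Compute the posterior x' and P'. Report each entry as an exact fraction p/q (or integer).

x' = [66/109, 71/109]
P' = [48/109 12/109; 12/109 1311/109]

x̄ = F·x = [-6, -1]
P̄ = F·P·Fᵀ + Q = [48 12; 12 15]
y = z − H·x̄ = [20]
S = H·P̄·Hᵀ + R = [436]
K = P̄·Hᵀ·S⁻¹ = [36/109; 9/109]
x' = x̄ + K·y = [66/109, 71/109]
P' = (I − K·H)·P̄ = [48/109 12/109; 12/109 1311/109]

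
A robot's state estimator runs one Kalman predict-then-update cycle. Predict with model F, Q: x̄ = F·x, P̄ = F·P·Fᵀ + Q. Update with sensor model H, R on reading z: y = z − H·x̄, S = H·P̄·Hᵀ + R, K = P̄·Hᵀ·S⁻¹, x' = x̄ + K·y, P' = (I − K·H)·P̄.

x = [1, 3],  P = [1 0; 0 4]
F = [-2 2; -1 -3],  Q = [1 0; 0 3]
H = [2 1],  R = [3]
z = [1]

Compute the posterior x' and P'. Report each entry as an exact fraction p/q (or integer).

x' = [72/13, -134/13]
P' = [419/39 -778/39; -778/39 1544/39]

x̄ = F·x = [4, -10]
P̄ = F·P·Fᵀ + Q = [21 -22; -22 40]
y = z − H·x̄ = [3]
S = H·P̄·Hᵀ + R = [39]
K = P̄·Hᵀ·S⁻¹ = [20/39; -4/39]
x' = x̄ + K·y = [72/13, -134/13]
P' = (I − K·H)·P̄ = [419/39 -778/39; -778/39 1544/39]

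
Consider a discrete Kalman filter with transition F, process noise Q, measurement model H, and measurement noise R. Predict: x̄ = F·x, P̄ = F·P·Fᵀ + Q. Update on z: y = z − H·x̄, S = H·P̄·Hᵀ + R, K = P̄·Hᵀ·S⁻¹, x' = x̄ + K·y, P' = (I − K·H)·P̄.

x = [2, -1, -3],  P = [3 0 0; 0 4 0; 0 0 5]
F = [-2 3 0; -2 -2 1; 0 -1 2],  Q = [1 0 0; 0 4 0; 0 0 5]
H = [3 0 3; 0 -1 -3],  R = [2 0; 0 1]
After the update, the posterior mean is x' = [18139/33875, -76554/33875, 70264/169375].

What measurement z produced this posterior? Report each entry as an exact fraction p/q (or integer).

z = [3, 1]

x̄ = F·x = [-7, -5, -5]
P̄ = F·P·Fᵀ + Q = [49 -12 -12; -12 37 18; -12 18 29]
S = H·P̄·Hᵀ + R = [488 -171; -171 407]
K = P̄·Hᵀ·S⁻¹ = [10677/33875 8481/33875; -1647/33875 -8266/33875; 2802/169375 -42519/169375]
x' − x̄ = [255264/33875, 92821/33875, 917139/169375] = K·y
y = (KᵀK)⁻¹·Kᵀ·(x' − x̄) = [39, -19]
z = y + H·x̄ = [39, -19] + [-36, 20] = [3, 1]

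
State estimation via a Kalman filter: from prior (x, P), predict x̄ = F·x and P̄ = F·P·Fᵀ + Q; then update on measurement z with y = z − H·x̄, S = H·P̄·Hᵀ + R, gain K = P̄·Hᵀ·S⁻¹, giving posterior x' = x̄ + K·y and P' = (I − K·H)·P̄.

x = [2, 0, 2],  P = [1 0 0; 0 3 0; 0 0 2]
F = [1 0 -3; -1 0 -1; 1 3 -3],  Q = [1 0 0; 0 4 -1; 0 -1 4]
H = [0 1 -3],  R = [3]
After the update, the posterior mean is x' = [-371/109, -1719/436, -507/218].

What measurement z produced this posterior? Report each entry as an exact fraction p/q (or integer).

z = [3]

x̄ = F·x = [-4, -4, -4]
P̄ = F·P·Fᵀ + Q = [20 5 19; 5 7 4; 19 4 50]
S = H·P̄·Hᵀ + R = [436]
K = P̄·Hᵀ·S⁻¹ = [-13/109; -5/436; -73/218]
x' − x̄ = [65/109, 25/436, 365/218] = K·y
y = (KᵀK)⁻¹·Kᵀ·(x' − x̄) = [-5]
z = y + H·x̄ = [-5] + [8] = [3]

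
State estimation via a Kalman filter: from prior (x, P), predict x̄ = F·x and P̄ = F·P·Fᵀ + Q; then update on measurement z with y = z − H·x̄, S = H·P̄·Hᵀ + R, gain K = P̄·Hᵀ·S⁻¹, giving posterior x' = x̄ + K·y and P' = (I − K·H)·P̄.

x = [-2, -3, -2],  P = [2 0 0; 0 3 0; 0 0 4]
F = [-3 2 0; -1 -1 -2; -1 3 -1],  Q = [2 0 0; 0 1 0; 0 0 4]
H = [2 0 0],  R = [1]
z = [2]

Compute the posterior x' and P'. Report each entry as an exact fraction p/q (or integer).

x̄ = F·x = [0, 9, -5]
P̄ = F·P·Fᵀ + Q = [32 0 24; 0 22 1; 24 1 37]
y = z − H·x̄ = [2]
S = H·P̄·Hᵀ + R = [129]
K = P̄·Hᵀ·S⁻¹ = [64/129; 0; 16/43]
x' = x̄ + K·y = [128/129, 9, -183/43]
P' = (I − K·H)·P̄ = [32/129 0 8/43; 0 22 1; 8/43 1 823/43]

x' = [128/129, 9, -183/43]
P' = [32/129 0 8/43; 0 22 1; 8/43 1 823/43]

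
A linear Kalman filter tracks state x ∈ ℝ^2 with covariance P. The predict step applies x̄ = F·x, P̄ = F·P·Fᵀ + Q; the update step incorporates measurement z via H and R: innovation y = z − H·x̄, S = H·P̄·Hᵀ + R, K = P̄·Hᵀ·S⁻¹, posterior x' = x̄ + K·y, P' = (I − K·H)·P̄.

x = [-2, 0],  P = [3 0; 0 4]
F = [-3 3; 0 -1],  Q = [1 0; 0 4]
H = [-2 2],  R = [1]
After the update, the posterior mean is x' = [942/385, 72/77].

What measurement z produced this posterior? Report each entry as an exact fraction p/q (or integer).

x̄ = F·x = [6, 0]
P̄ = F·P·Fᵀ + Q = [64 -12; -12 8]
S = H·P̄·Hᵀ + R = [385]
K = P̄·Hᵀ·S⁻¹ = [-152/385; 8/77]
x' − x̄ = [-1368/385, 72/77] = K·y
y = (KᵀK)⁻¹·Kᵀ·(x' − x̄) = [9]
z = y + H·x̄ = [9] + [-12] = [-3]

z = [-3]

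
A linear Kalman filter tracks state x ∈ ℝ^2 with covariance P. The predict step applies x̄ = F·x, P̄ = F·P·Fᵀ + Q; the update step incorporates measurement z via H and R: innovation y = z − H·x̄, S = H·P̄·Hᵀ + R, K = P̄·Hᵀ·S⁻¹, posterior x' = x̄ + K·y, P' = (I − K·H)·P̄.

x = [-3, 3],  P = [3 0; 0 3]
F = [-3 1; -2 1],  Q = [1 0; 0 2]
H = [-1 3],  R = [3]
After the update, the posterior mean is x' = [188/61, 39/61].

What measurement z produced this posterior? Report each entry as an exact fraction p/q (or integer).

x̄ = F·x = [12, 9]
P̄ = F·P·Fᵀ + Q = [31 21; 21 17]
S = H·P̄·Hᵀ + R = [61]
K = P̄·Hᵀ·S⁻¹ = [32/61; 30/61]
x' − x̄ = [-544/61, -510/61] = K·y
y = (KᵀK)⁻¹·Kᵀ·(x' − x̄) = [-17]
z = y + H·x̄ = [-17] + [15] = [-2]

z = [-2]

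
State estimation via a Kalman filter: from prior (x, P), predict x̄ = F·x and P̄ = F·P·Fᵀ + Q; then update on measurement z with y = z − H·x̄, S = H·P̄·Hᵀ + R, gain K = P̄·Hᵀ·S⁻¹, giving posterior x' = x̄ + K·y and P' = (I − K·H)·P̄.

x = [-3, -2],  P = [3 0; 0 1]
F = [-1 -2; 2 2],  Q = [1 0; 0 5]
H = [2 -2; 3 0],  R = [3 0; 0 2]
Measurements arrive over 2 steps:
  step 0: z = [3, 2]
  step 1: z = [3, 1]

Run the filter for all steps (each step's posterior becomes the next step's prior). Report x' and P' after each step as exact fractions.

step 0: x̄ = F·x = [7, -10]
step 0: P̄ = F·P·Fᵀ + Q = [8 -10; -10 21]
step 0: y = z − H·x̄ = [-31, -19]
step 0: S = H·P̄·Hᵀ + R = [199 108; 108 74]
step 0: K = P̄·Hᵀ·S⁻¹ = [36/1531 444/1531; -674/1531 363/1531]
step 0: x' = x̄ + K·y = [1165/1531, -1313/1531]
step 0: P' = (I − K·H)·P̄ = [296/1531 242/1531; 242/1531 1253/1531]
step 1: x̄ = F·x = [1461/1531, -296/1531]
step 1: P̄ = F·P·Fᵀ + Q = [7807/1531 -7056/1531; -7056/1531 15787/1531]
step 1: y = z − H·x̄ = [1079/1531, -2852/1531]
step 1: S = H·P̄·Hᵀ + R = [155417/1531 89178/1531; 89178/1531 73325/1531]
step 1: K = P̄·Hᵀ·S⁻¹ = [59452/2249011 646059/2249011; -955066/2249011 512292/2249011]
step 1: x' = x̄ + K·y = [984581/2249011, -2062234/2249011]
step 1: P' = (I − K·H)·P̄ = [430706/2249011 341528/2249011; 341528/2249011 1774127/2249011]

step 0: x' = [1165/1531, -1313/1531], P' = [296/1531 242/1531; 242/1531 1253/1531]
step 1: x' = [984581/2249011, -2062234/2249011], P' = [430706/2249011 341528/2249011; 341528/2249011 1774127/2249011]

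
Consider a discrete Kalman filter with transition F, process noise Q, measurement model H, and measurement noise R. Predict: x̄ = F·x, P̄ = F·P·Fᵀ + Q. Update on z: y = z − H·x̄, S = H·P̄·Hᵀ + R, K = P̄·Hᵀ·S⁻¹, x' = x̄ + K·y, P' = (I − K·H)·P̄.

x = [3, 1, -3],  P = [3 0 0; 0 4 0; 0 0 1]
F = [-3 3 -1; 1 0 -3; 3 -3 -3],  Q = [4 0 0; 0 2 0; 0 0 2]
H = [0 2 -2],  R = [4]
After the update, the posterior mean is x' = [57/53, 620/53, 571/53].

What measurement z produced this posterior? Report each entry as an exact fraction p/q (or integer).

z = [2]

x̄ = F·x = [-3, 12, 15]
P̄ = F·P·Fᵀ + Q = [68 -6 -60; -6 14 18; -60 18 74]
S = H·P̄·Hᵀ + R = [212]
K = P̄·Hᵀ·S⁻¹ = [27/53; -2/53; -28/53]
x' − x̄ = [216/53, -16/53, -224/53] = K·y
y = (KᵀK)⁻¹·Kᵀ·(x' − x̄) = [8]
z = y + H·x̄ = [8] + [-6] = [2]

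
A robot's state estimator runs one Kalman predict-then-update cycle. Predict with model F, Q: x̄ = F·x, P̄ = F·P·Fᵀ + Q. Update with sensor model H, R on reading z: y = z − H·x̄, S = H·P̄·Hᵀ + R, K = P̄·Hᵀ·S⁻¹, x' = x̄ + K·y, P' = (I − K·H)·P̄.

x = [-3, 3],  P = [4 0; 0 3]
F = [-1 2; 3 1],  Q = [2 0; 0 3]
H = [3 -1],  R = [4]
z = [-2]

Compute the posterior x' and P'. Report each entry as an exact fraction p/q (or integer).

x̄ = F·x = [9, -6]
P̄ = F·P·Fᵀ + Q = [18 -6; -6 42]
y = z − H·x̄ = [-35]
S = H·P̄·Hᵀ + R = [244]
K = P̄·Hᵀ·S⁻¹ = [15/61; -15/61]
x' = x̄ + K·y = [24/61, 159/61]
P' = (I − K·H)·P̄ = [198/61 534/61; 534/61 1662/61]

x' = [24/61, 159/61]
P' = [198/61 534/61; 534/61 1662/61]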